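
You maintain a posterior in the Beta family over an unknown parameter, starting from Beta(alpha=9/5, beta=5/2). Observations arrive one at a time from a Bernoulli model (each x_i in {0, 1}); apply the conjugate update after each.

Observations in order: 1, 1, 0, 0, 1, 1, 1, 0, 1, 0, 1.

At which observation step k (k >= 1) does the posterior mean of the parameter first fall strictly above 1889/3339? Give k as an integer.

obs 1: x=1 → posterior Beta(14/5, 5/2)
obs 2: x=1 → posterior Beta(19/5, 5/2)
obs 3: x=0 → posterior Beta(19/5, 7/2)
obs 4: x=0 → posterior Beta(19/5, 9/2)
obs 5: x=1 → posterior Beta(24/5, 9/2)
obs 6: x=1 → posterior Beta(29/5, 9/2)
obs 7: x=1 → posterior Beta(34/5, 9/2)
obs 8: x=0 → posterior Beta(34/5, 11/2)
obs 9: x=1 → posterior Beta(39/5, 11/2)
obs 10: x=0 → posterior Beta(39/5, 13/2)
obs 11: x=1 → posterior Beta(44/5, 13/2)

k = 2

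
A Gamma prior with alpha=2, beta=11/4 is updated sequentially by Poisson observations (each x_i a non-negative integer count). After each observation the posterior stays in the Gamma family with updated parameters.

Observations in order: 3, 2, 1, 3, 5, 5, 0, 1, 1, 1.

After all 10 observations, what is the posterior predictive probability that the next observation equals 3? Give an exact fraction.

638112922460263984620186988287636050168633856/3907082733958938827234941831529140472412109375

obs 1: x=3 → posterior Gamma(5, 15/4)
obs 2: x=2 → posterior Gamma(7, 19/4)
obs 3: x=1 → posterior Gamma(8, 23/4)
obs 4: x=3 → posterior Gamma(11, 27/4)
obs 5: x=5 → posterior Gamma(16, 31/4)
obs 6: x=5 → posterior Gamma(21, 35/4)
obs 7: x=0 → posterior Gamma(21, 39/4)
obs 8: x=1 → posterior Gamma(22, 43/4)
obs 9: x=1 → posterior Gamma(23, 47/4)
obs 10: x=1 → posterior Gamma(24, 51/4)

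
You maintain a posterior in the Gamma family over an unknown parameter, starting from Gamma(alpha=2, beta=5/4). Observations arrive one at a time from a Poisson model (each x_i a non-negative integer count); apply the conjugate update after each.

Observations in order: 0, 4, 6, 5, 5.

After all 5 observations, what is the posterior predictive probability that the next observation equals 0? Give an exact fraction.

obs 1: x=0 → posterior Gamma(2, 9/4)
obs 2: x=4 → posterior Gamma(6, 13/4)
obs 3: x=6 → posterior Gamma(12, 17/4)
obs 4: x=5 → posterior Gamma(17, 21/4)
obs 5: x=5 → posterior Gamma(22, 25/4)

5684341886080801486968994140625/148852438543083302439338564577241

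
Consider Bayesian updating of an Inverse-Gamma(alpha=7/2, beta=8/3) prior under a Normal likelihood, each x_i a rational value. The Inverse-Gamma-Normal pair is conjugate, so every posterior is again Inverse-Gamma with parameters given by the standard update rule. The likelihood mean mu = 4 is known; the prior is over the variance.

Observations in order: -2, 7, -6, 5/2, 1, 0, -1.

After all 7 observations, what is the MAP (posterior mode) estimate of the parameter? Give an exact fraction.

obs 1: x=-2 → posterior Inverse-Gamma(4, 62/3)
obs 2: x=7 → posterior Inverse-Gamma(9/2, 151/6)
obs 3: x=-6 → posterior Inverse-Gamma(5, 451/6)
obs 4: x=5/2 → posterior Inverse-Gamma(11/2, 1831/24)
obs 5: x=1 → posterior Inverse-Gamma(6, 1939/24)
obs 6: x=0 → posterior Inverse-Gamma(13/2, 2131/24)
obs 7: x=-1 → posterior Inverse-Gamma(7, 2431/24)

2431/192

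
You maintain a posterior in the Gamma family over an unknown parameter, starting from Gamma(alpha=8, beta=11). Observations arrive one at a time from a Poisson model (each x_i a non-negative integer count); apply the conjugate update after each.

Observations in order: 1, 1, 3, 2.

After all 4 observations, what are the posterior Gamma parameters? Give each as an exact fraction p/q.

obs 1: x=1 → posterior Gamma(9, 12)
obs 2: x=1 → posterior Gamma(10, 13)
obs 3: x=3 → posterior Gamma(13, 14)
obs 4: x=2 → posterior Gamma(15, 15)

alpha=15, beta=15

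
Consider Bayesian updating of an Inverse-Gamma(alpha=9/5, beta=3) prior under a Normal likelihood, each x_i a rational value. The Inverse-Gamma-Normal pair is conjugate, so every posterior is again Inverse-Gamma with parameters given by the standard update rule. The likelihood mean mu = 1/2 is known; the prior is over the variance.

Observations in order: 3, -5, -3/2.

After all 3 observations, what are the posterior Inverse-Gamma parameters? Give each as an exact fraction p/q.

obs 1: x=3 → posterior Inverse-Gamma(23/10, 49/8)
obs 2: x=-5 → posterior Inverse-Gamma(14/5, 85/4)
obs 3: x=-3/2 → posterior Inverse-Gamma(33/10, 93/4)

alpha=33/10, beta=93/4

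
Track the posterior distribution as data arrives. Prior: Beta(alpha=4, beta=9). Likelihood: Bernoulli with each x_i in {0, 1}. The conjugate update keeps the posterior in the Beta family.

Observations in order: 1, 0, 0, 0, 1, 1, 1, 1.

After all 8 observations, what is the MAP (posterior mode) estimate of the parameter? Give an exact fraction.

8/19

obs 1: x=1 → posterior Beta(5, 9)
obs 2: x=0 → posterior Beta(5, 10)
obs 3: x=0 → posterior Beta(5, 11)
obs 4: x=0 → posterior Beta(5, 12)
obs 5: x=1 → posterior Beta(6, 12)
obs 6: x=1 → posterior Beta(7, 12)
obs 7: x=1 → posterior Beta(8, 12)
obs 8: x=1 → posterior Beta(9, 12)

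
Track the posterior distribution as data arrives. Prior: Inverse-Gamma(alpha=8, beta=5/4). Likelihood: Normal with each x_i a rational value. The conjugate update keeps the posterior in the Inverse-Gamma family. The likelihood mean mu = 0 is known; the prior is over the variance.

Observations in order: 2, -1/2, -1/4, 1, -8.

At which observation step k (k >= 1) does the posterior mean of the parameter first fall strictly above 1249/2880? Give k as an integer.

k = 4

obs 1: x=2 → posterior Inverse-Gamma(17/2, 13/4)
obs 2: x=-1/2 → posterior Inverse-Gamma(9, 27/8)
obs 3: x=-1/4 → posterior Inverse-Gamma(19/2, 109/32)
obs 4: x=1 → posterior Inverse-Gamma(10, 125/32)
obs 5: x=-8 → posterior Inverse-Gamma(21/2, 1149/32)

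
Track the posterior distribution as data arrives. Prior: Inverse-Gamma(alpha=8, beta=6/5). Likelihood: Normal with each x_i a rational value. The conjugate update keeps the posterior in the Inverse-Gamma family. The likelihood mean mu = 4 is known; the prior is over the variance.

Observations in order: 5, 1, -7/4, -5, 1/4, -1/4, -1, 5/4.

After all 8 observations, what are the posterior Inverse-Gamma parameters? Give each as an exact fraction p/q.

alpha=12, beta=3823/40

obs 1: x=5 → posterior Inverse-Gamma(17/2, 17/10)
obs 2: x=1 → posterior Inverse-Gamma(9, 31/5)
obs 3: x=-7/4 → posterior Inverse-Gamma(19/2, 3637/160)
obs 4: x=-5 → posterior Inverse-Gamma(10, 10117/160)
obs 5: x=1/4 → posterior Inverse-Gamma(21/2, 5621/80)
obs 6: x=-1/4 → posterior Inverse-Gamma(11, 12687/160)
obs 7: x=-1 → posterior Inverse-Gamma(23/2, 14687/160)
obs 8: x=5/4 → posterior Inverse-Gamma(12, 3823/40)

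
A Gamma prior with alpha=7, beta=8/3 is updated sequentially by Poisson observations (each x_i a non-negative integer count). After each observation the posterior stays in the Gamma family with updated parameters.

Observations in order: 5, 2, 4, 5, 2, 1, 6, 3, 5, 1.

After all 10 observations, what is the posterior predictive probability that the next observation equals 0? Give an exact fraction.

59037432398246229783619873962721224007625022902462590297296601088/1330877630632711998713399240963346255985889330161650994325137953641

obs 1: x=5 → posterior Gamma(12, 11/3)
obs 2: x=2 → posterior Gamma(14, 14/3)
obs 3: x=4 → posterior Gamma(18, 17/3)
obs 4: x=5 → posterior Gamma(23, 20/3)
obs 5: x=2 → posterior Gamma(25, 23/3)
obs 6: x=1 → posterior Gamma(26, 26/3)
obs 7: x=6 → posterior Gamma(32, 29/3)
obs 8: x=3 → posterior Gamma(35, 32/3)
obs 9: x=5 → posterior Gamma(40, 35/3)
obs 10: x=1 → posterior Gamma(41, 38/3)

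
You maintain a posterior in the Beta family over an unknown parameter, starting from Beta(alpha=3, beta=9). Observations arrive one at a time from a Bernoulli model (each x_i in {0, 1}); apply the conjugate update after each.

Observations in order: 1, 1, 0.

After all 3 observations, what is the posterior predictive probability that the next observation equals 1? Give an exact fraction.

1/3

obs 1: x=1 → posterior Beta(4, 9)
obs 2: x=1 → posterior Beta(5, 9)
obs 3: x=0 → posterior Beta(5, 10)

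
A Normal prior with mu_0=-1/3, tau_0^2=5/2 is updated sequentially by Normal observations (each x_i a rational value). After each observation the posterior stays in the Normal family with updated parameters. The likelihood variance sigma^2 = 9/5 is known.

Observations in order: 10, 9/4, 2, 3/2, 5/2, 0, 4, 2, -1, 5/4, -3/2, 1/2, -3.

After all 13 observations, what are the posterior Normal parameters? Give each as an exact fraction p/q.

obs 1: x=10 → posterior Normal(244/43, 45/43)
obs 2: x=9/4 → posterior Normal(1201/272, 45/68)
obs 3: x=2 → posterior Normal(467/124, 15/31)
obs 4: x=3/2 → posterior Normal(1551/472, 45/118)
obs 5: x=5/2 → posterior Normal(1801/572, 45/143)
obs 6: x=0 → posterior Normal(1801/672, 15/56)
obs 7: x=4 → posterior Normal(2201/772, 45/193)
obs 8: x=2 → posterior Normal(2401/872, 45/218)
obs 9: x=-1 → posterior Normal(767/324, 5/27)
obs 10: x=5/4 → posterior Normal(1213/536, 45/268)
obs 11: x=-3/2 → posterior Normal(569/293, 45/293)
obs 12: x=1/2 → posterior Normal(1163/636, 15/106)
obs 13: x=-3 → posterior Normal(1013/686, 45/343)

mu_0=1013/686, tau_0^2=45/343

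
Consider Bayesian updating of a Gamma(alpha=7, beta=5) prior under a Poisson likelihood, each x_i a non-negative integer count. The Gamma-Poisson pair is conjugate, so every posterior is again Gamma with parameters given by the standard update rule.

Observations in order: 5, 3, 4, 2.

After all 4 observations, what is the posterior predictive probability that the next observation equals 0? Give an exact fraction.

109418989131512359209/1000000000000000000000

obs 1: x=5 → posterior Gamma(12, 6)
obs 2: x=3 → posterior Gamma(15, 7)
obs 3: x=4 → posterior Gamma(19, 8)
obs 4: x=2 → posterior Gamma(21, 9)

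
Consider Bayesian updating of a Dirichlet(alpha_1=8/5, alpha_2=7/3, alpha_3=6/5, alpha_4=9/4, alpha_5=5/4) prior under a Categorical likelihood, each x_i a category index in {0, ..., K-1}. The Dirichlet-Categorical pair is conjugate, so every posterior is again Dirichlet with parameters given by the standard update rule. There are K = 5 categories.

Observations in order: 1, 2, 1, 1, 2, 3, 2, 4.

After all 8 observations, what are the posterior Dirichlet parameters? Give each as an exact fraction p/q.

alpha_1=8/5, alpha_2=16/3, alpha_3=21/5, alpha_4=13/4, alpha_5=9/4

obs 1: x=1 → posterior Dirichlet(8/5, 10/3, 6/5, 9/4, 5/4)
obs 2: x=2 → posterior Dirichlet(8/5, 10/3, 11/5, 9/4, 5/4)
obs 3: x=1 → posterior Dirichlet(8/5, 13/3, 11/5, 9/4, 5/4)
obs 4: x=1 → posterior Dirichlet(8/5, 16/3, 11/5, 9/4, 5/4)
obs 5: x=2 → posterior Dirichlet(8/5, 16/3, 16/5, 9/4, 5/4)
obs 6: x=3 → posterior Dirichlet(8/5, 16/3, 16/5, 13/4, 5/4)
obs 7: x=2 → posterior Dirichlet(8/5, 16/3, 21/5, 13/4, 5/4)
obs 8: x=4 → posterior Dirichlet(8/5, 16/3, 21/5, 13/4, 9/4)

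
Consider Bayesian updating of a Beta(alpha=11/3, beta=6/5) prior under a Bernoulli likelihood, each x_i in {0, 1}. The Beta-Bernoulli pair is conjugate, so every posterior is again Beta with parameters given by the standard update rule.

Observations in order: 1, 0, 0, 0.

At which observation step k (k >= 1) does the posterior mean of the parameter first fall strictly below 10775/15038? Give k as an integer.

obs 1: x=1 → posterior Beta(14/3, 6/5)
obs 2: x=0 → posterior Beta(14/3, 11/5)
obs 3: x=0 → posterior Beta(14/3, 16/5)
obs 4: x=0 → posterior Beta(14/3, 21/5)

k = 2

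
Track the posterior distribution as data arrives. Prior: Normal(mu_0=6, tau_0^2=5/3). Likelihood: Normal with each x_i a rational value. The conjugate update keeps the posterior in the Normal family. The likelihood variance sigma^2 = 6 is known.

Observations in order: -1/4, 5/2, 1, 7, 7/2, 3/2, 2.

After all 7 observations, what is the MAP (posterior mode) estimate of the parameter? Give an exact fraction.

obs 1: x=-1/4 → posterior Normal(427/92, 30/23)
obs 2: x=5/2 → posterior Normal(477/112, 15/14)
obs 3: x=1 → posterior Normal(497/132, 10/11)
obs 4: x=7 → posterior Normal(637/152, 15/19)
obs 5: x=7/2 → posterior Normal(707/172, 30/43)
obs 6: x=3/2 → posterior Normal(737/192, 5/8)
obs 7: x=2 → posterior Normal(777/212, 30/53)

777/212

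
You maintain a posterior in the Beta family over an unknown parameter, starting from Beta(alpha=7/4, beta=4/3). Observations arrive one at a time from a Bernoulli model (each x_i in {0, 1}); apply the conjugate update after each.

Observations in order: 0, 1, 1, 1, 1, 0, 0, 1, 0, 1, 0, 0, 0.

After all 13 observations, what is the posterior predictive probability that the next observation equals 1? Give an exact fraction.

obs 1: x=0 → posterior Beta(7/4, 7/3)
obs 2: x=1 → posterior Beta(11/4, 7/3)
obs 3: x=1 → posterior Beta(15/4, 7/3)
obs 4: x=1 → posterior Beta(19/4, 7/3)
obs 5: x=1 → posterior Beta(23/4, 7/3)
obs 6: x=0 → posterior Beta(23/4, 10/3)
obs 7: x=0 → posterior Beta(23/4, 13/3)
obs 8: x=1 → posterior Beta(27/4, 13/3)
obs 9: x=0 → posterior Beta(27/4, 16/3)
obs 10: x=1 → posterior Beta(31/4, 16/3)
obs 11: x=0 → posterior Beta(31/4, 19/3)
obs 12: x=0 → posterior Beta(31/4, 22/3)
obs 13: x=0 → posterior Beta(31/4, 25/3)

93/193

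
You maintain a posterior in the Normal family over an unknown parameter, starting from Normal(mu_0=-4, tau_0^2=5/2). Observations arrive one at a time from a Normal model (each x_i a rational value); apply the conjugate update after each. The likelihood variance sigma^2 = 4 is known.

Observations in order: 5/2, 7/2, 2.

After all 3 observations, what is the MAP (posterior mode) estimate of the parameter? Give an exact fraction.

8/23

obs 1: x=5/2 → posterior Normal(-3/2, 20/13)
obs 2: x=7/2 → posterior Normal(-1/9, 10/9)
obs 3: x=2 → posterior Normal(8/23, 20/23)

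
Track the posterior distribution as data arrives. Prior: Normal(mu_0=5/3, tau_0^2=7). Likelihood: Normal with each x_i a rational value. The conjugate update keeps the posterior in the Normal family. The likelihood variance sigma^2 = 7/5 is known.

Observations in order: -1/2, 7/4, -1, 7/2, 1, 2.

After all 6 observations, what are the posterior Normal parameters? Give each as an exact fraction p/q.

obs 1: x=-1/2 → posterior Normal(-5/36, 7/6)
obs 2: x=7/4 → posterior Normal(95/132, 7/11)
obs 3: x=-1 → posterior Normal(35/192, 7/16)
obs 4: x=7/2 → posterior Normal(35/36, 1/3)
obs 5: x=1 → posterior Normal(305/312, 7/26)
obs 6: x=2 → posterior Normal(425/372, 7/31)

mu_0=425/372, tau_0^2=7/31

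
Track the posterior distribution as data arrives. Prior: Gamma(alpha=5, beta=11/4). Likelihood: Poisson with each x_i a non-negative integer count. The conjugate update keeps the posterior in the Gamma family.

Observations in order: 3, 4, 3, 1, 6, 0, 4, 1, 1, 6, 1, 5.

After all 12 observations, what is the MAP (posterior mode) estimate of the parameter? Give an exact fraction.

156/59

obs 1: x=3 → posterior Gamma(8, 15/4)
obs 2: x=4 → posterior Gamma(12, 19/4)
obs 3: x=3 → posterior Gamma(15, 23/4)
obs 4: x=1 → posterior Gamma(16, 27/4)
obs 5: x=6 → posterior Gamma(22, 31/4)
obs 6: x=0 → posterior Gamma(22, 35/4)
obs 7: x=4 → posterior Gamma(26, 39/4)
obs 8: x=1 → posterior Gamma(27, 43/4)
obs 9: x=1 → posterior Gamma(28, 47/4)
obs 10: x=6 → posterior Gamma(34, 51/4)
obs 11: x=1 → posterior Gamma(35, 55/4)
obs 12: x=5 → posterior Gamma(40, 59/4)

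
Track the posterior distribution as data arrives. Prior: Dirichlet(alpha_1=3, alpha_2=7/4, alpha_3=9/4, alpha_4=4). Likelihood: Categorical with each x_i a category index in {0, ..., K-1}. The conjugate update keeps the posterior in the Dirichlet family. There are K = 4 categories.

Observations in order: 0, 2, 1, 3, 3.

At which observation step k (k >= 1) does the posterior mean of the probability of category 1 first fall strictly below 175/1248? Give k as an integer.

obs 1: x=0 → posterior Dirichlet(4, 7/4, 9/4, 4)
obs 2: x=2 → posterior Dirichlet(4, 7/4, 13/4, 4)
obs 3: x=1 → posterior Dirichlet(4, 11/4, 13/4, 4)
obs 4: x=3 → posterior Dirichlet(4, 11/4, 13/4, 5)
obs 5: x=3 → posterior Dirichlet(4, 11/4, 13/4, 6)

k = 2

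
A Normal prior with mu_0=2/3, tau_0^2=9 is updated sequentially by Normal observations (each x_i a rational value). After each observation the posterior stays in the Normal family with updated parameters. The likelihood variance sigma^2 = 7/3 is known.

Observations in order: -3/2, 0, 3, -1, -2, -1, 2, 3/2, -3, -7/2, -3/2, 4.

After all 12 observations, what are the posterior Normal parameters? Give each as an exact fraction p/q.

obs 1: x=-3/2 → posterior Normal(-215/204, 63/34)
obs 2: x=0 → posterior Normal(-215/366, 63/61)
obs 3: x=3 → posterior Normal(271/528, 63/88)
obs 4: x=-1 → posterior Normal(109/690, 63/115)
obs 5: x=-2 → posterior Normal(-215/852, 63/142)
obs 6: x=-1 → posterior Normal(-29/78, 63/169)
obs 7: x=2 → posterior Normal(-53/1176, 9/28)
obs 8: x=3/2 → posterior Normal(95/669, 63/223)
obs 9: x=-3 → posterior Normal(-74/375, 63/250)
obs 10: x=-7/2 → posterior Normal(-863/1662, 63/277)
obs 11: x=-3/2 → posterior Normal(-553/912, 63/304)
obs 12: x=4 → posterior Normal(-229/993, 63/331)

mu_0=-229/993, tau_0^2=63/331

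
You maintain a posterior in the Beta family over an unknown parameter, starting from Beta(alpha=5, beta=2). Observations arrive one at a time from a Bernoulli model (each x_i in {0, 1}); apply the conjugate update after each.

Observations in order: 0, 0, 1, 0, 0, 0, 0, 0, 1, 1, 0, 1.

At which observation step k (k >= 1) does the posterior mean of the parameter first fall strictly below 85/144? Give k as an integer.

obs 1: x=0 → posterior Beta(5, 3)
obs 2: x=0 → posterior Beta(5, 4)
obs 3: x=1 → posterior Beta(6, 4)
obs 4: x=0 → posterior Beta(6, 5)
obs 5: x=0 → posterior Beta(6, 6)
obs 6: x=0 → posterior Beta(6, 7)
obs 7: x=0 → posterior Beta(6, 8)
obs 8: x=0 → posterior Beta(6, 9)
obs 9: x=1 → posterior Beta(7, 9)
obs 10: x=1 → posterior Beta(8, 9)
obs 11: x=0 → posterior Beta(8, 10)
obs 12: x=1 → posterior Beta(9, 10)

k = 2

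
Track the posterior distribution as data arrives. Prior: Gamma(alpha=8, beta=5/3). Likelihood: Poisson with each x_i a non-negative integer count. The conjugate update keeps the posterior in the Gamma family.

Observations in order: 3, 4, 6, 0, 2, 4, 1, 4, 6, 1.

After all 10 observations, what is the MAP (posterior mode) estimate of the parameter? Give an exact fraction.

114/35

obs 1: x=3 → posterior Gamma(11, 8/3)
obs 2: x=4 → posterior Gamma(15, 11/3)
obs 3: x=6 → posterior Gamma(21, 14/3)
obs 4: x=0 → posterior Gamma(21, 17/3)
obs 5: x=2 → posterior Gamma(23, 20/3)
obs 6: x=4 → posterior Gamma(27, 23/3)
obs 7: x=1 → posterior Gamma(28, 26/3)
obs 8: x=4 → posterior Gamma(32, 29/3)
obs 9: x=6 → posterior Gamma(38, 32/3)
obs 10: x=1 → posterior Gamma(39, 35/3)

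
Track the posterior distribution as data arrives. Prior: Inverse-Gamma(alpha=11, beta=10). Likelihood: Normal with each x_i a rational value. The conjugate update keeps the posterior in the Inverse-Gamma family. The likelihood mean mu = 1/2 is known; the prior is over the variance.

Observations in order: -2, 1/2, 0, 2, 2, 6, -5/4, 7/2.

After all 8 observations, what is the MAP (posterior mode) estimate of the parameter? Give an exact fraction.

1173/512

obs 1: x=-2 → posterior Inverse-Gamma(23/2, 105/8)
obs 2: x=1/2 → posterior Inverse-Gamma(12, 105/8)
obs 3: x=0 → posterior Inverse-Gamma(25/2, 53/4)
obs 4: x=2 → posterior Inverse-Gamma(13, 115/8)
obs 5: x=2 → posterior Inverse-Gamma(27/2, 31/2)
obs 6: x=6 → posterior Inverse-Gamma(14, 245/8)
obs 7: x=-5/4 → posterior Inverse-Gamma(29/2, 1029/32)
obs 8: x=7/2 → posterior Inverse-Gamma(15, 1173/32)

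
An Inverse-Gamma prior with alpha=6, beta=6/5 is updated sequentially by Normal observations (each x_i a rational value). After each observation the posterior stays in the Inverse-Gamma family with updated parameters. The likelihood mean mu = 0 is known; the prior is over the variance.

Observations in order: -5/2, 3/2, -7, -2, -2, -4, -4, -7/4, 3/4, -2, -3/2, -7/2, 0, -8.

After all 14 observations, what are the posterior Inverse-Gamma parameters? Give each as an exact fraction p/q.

alpha=13, beta=7441/80

obs 1: x=-5/2 → posterior Inverse-Gamma(13/2, 173/40)
obs 2: x=3/2 → posterior Inverse-Gamma(7, 109/20)
obs 3: x=-7 → posterior Inverse-Gamma(15/2, 599/20)
obs 4: x=-2 → posterior Inverse-Gamma(8, 639/20)
obs 5: x=-2 → posterior Inverse-Gamma(17/2, 679/20)
obs 6: x=-4 → posterior Inverse-Gamma(9, 839/20)
obs 7: x=-4 → posterior Inverse-Gamma(19/2, 999/20)
obs 8: x=-7/4 → posterior Inverse-Gamma(10, 8237/160)
obs 9: x=3/4 → posterior Inverse-Gamma(21/2, 4141/80)
obs 10: x=-2 → posterior Inverse-Gamma(11, 4301/80)
obs 11: x=-3/2 → posterior Inverse-Gamma(23/2, 4391/80)
obs 12: x=-7/2 → posterior Inverse-Gamma(12, 4881/80)
obs 13: x=0 → posterior Inverse-Gamma(25/2, 4881/80)
obs 14: x=-8 → posterior Inverse-Gamma(13, 7441/80)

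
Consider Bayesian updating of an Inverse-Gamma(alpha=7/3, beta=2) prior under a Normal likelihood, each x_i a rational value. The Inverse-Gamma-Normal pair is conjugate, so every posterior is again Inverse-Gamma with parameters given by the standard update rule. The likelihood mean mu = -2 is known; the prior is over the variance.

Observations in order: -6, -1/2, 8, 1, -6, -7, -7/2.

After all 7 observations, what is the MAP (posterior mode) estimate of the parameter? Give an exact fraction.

obs 1: x=-6 → posterior Inverse-Gamma(17/6, 10)
obs 2: x=-1/2 → posterior Inverse-Gamma(10/3, 89/8)
obs 3: x=8 → posterior Inverse-Gamma(23/6, 489/8)
obs 4: x=1 → posterior Inverse-Gamma(13/3, 525/8)
obs 5: x=-6 → posterior Inverse-Gamma(29/6, 589/8)
obs 6: x=-7 → posterior Inverse-Gamma(16/3, 689/8)
obs 7: x=-7/2 → posterior Inverse-Gamma(35/6, 349/4)

1047/82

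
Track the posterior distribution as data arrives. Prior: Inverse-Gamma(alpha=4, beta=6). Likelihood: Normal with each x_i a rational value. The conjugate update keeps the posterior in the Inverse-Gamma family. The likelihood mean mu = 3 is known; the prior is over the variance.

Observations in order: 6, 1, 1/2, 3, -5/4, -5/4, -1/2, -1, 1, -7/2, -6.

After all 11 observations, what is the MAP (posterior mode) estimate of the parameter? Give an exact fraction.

obs 1: x=6 → posterior Inverse-Gamma(9/2, 21/2)
obs 2: x=1 → posterior Inverse-Gamma(5, 25/2)
obs 3: x=1/2 → posterior Inverse-Gamma(11/2, 125/8)
obs 4: x=3 → posterior Inverse-Gamma(6, 125/8)
obs 5: x=-5/4 → posterior Inverse-Gamma(13/2, 789/32)
obs 6: x=-5/4 → posterior Inverse-Gamma(7, 539/16)
obs 7: x=-1/2 → posterior Inverse-Gamma(15/2, 637/16)
obs 8: x=-1 → posterior Inverse-Gamma(8, 765/16)
obs 9: x=1 → posterior Inverse-Gamma(17/2, 797/16)
obs 10: x=-7/2 → posterior Inverse-Gamma(9, 1135/16)
obs 11: x=-6 → posterior Inverse-Gamma(19/2, 1783/16)

1783/168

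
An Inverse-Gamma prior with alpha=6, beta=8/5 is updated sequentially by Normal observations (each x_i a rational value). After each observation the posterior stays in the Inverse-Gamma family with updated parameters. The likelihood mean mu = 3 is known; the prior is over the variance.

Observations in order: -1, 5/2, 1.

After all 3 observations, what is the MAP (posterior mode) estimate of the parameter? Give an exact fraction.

469/340

obs 1: x=-1 → posterior Inverse-Gamma(13/2, 48/5)
obs 2: x=5/2 → posterior Inverse-Gamma(7, 389/40)
obs 3: x=1 → posterior Inverse-Gamma(15/2, 469/40)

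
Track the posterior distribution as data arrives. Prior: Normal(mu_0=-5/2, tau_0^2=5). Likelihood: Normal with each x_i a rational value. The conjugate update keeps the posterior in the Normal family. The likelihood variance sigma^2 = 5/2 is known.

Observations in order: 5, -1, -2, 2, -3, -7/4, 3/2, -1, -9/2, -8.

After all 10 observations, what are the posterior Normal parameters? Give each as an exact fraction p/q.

mu_0=-4/3, tau_0^2=5/21

obs 1: x=5 → posterior Normal(5/2, 5/3)
obs 2: x=-1 → posterior Normal(11/10, 1)
obs 3: x=-2 → posterior Normal(3/14, 5/7)
obs 4: x=2 → posterior Normal(11/18, 5/9)
obs 5: x=-3 → posterior Normal(-1/22, 5/11)
obs 6: x=-7/4 → posterior Normal(-4/13, 5/13)
obs 7: x=3/2 → posterior Normal(-1/15, 1/3)
obs 8: x=-1 → posterior Normal(-3/17, 5/17)
obs 9: x=-9/2 → posterior Normal(-12/19, 5/19)
obs 10: x=-8 → posterior Normal(-4/3, 5/21)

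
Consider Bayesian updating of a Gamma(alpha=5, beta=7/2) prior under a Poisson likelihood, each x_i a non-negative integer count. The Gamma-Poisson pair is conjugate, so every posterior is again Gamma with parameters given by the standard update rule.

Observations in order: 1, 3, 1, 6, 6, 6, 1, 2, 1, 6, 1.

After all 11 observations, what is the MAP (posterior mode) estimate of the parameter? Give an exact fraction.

obs 1: x=1 → posterior Gamma(6, 9/2)
obs 2: x=3 → posterior Gamma(9, 11/2)
obs 3: x=1 → posterior Gamma(10, 13/2)
obs 4: x=6 → posterior Gamma(16, 15/2)
obs 5: x=6 → posterior Gamma(22, 17/2)
obs 6: x=6 → posterior Gamma(28, 19/2)
obs 7: x=1 → posterior Gamma(29, 21/2)
obs 8: x=2 → posterior Gamma(31, 23/2)
obs 9: x=1 → posterior Gamma(32, 25/2)
obs 10: x=6 → posterior Gamma(38, 27/2)
obs 11: x=1 → posterior Gamma(39, 29/2)

76/29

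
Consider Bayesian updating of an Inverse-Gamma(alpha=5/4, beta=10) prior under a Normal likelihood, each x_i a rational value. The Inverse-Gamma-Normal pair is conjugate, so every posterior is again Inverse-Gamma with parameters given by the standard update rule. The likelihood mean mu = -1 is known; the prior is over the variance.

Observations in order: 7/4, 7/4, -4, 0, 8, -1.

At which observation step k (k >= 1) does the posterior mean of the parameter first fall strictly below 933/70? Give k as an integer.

obs 1: x=7/4 → posterior Inverse-Gamma(7/4, 441/32)
obs 2: x=7/4 → posterior Inverse-Gamma(9/4, 281/16)
obs 3: x=-4 → posterior Inverse-Gamma(11/4, 353/16)
obs 4: x=0 → posterior Inverse-Gamma(13/4, 361/16)
obs 5: x=8 → posterior Inverse-Gamma(15/4, 1009/16)
obs 6: x=-1 → posterior Inverse-Gamma(17/4, 1009/16)

k = 3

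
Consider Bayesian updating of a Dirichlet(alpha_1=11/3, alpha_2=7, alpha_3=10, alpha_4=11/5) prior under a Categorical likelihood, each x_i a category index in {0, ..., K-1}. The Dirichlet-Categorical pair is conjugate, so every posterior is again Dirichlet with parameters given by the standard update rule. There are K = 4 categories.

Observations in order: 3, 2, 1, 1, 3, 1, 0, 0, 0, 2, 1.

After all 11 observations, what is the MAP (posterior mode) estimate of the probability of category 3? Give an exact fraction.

obs 1: x=3 → posterior Dirichlet(11/3, 7, 10, 16/5)
obs 2: x=2 → posterior Dirichlet(11/3, 7, 11, 16/5)
obs 3: x=1 → posterior Dirichlet(11/3, 8, 11, 16/5)
obs 4: x=1 → posterior Dirichlet(11/3, 9, 11, 16/5)
obs 5: x=3 → posterior Dirichlet(11/3, 9, 11, 21/5)
obs 6: x=1 → posterior Dirichlet(11/3, 10, 11, 21/5)
obs 7: x=0 → posterior Dirichlet(14/3, 10, 11, 21/5)
obs 8: x=0 → posterior Dirichlet(17/3, 10, 11, 21/5)
obs 9: x=0 → posterior Dirichlet(20/3, 10, 11, 21/5)
obs 10: x=2 → posterior Dirichlet(20/3, 10, 12, 21/5)
obs 11: x=1 → posterior Dirichlet(20/3, 11, 12, 21/5)

3/28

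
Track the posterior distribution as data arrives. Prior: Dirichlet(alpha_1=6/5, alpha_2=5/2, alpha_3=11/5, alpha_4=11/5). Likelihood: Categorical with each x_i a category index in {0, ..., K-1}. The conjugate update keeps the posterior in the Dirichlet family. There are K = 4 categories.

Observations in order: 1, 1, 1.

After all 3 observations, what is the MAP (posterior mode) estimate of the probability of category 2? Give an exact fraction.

obs 1: x=1 → posterior Dirichlet(6/5, 7/2, 11/5, 11/5)
obs 2: x=1 → posterior Dirichlet(6/5, 9/2, 11/5, 11/5)
obs 3: x=1 → posterior Dirichlet(6/5, 11/2, 11/5, 11/5)

12/71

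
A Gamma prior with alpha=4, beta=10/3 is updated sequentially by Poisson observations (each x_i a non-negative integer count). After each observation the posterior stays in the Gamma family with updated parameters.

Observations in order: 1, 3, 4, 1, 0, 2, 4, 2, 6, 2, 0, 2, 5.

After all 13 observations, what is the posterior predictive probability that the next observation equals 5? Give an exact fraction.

10810928350900786709413701977541789268799984609575124846201073932661/218325141210546020093759406573215473139493569972077933442065800101888

obs 1: x=1 → posterior Gamma(5, 13/3)
obs 2: x=3 → posterior Gamma(8, 16/3)
obs 3: x=4 → posterior Gamma(12, 19/3)
obs 4: x=1 → posterior Gamma(13, 22/3)
obs 5: x=0 → posterior Gamma(13, 25/3)
obs 6: x=2 → posterior Gamma(15, 28/3)
obs 7: x=4 → posterior Gamma(19, 31/3)
obs 8: x=2 → posterior Gamma(21, 34/3)
obs 9: x=6 → posterior Gamma(27, 37/3)
obs 10: x=2 → posterior Gamma(29, 40/3)
obs 11: x=0 → posterior Gamma(29, 43/3)
obs 12: x=2 → posterior Gamma(31, 46/3)
obs 13: x=5 → posterior Gamma(36, 49/3)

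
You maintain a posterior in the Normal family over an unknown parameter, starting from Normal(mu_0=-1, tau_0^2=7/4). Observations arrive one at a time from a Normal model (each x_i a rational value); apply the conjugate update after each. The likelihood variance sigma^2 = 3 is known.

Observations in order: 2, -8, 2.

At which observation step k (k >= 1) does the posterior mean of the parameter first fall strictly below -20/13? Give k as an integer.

obs 1: x=2 → posterior Normal(2/19, 21/19)
obs 2: x=-8 → posterior Normal(-27/13, 21/26)
obs 3: x=2 → posterior Normal(-40/33, 7/11)

k = 2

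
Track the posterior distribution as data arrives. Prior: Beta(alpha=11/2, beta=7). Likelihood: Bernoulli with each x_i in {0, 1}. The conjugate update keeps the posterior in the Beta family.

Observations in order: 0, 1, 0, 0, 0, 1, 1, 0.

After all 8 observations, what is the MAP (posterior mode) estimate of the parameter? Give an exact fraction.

15/37

obs 1: x=0 → posterior Beta(11/2, 8)
obs 2: x=1 → posterior Beta(13/2, 8)
obs 3: x=0 → posterior Beta(13/2, 9)
obs 4: x=0 → posterior Beta(13/2, 10)
obs 5: x=0 → posterior Beta(13/2, 11)
obs 6: x=1 → posterior Beta(15/2, 11)
obs 7: x=1 → posterior Beta(17/2, 11)
obs 8: x=0 → posterior Beta(17/2, 12)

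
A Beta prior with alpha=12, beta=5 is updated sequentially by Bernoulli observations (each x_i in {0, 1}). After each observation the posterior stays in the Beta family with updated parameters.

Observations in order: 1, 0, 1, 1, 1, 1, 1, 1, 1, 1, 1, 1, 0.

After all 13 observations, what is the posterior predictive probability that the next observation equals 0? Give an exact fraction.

obs 1: x=1 → posterior Beta(13, 5)
obs 2: x=0 → posterior Beta(13, 6)
obs 3: x=1 → posterior Beta(14, 6)
obs 4: x=1 → posterior Beta(15, 6)
obs 5: x=1 → posterior Beta(16, 6)
obs 6: x=1 → posterior Beta(17, 6)
obs 7: x=1 → posterior Beta(18, 6)
obs 8: x=1 → posterior Beta(19, 6)
obs 9: x=1 → posterior Beta(20, 6)
obs 10: x=1 → posterior Beta(21, 6)
obs 11: x=1 → posterior Beta(22, 6)
obs 12: x=1 → posterior Beta(23, 6)
obs 13: x=0 → posterior Beta(23, 7)

7/30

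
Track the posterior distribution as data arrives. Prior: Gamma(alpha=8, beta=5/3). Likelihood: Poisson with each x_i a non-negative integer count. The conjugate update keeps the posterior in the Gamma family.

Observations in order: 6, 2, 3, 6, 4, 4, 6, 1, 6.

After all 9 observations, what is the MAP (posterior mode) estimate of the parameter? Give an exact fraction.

135/32

obs 1: x=6 → posterior Gamma(14, 8/3)
obs 2: x=2 → posterior Gamma(16, 11/3)
obs 3: x=3 → posterior Gamma(19, 14/3)
obs 4: x=6 → posterior Gamma(25, 17/3)
obs 5: x=4 → posterior Gamma(29, 20/3)
obs 6: x=4 → posterior Gamma(33, 23/3)
obs 7: x=6 → posterior Gamma(39, 26/3)
obs 8: x=1 → posterior Gamma(40, 29/3)
obs 9: x=6 → posterior Gamma(46, 32/3)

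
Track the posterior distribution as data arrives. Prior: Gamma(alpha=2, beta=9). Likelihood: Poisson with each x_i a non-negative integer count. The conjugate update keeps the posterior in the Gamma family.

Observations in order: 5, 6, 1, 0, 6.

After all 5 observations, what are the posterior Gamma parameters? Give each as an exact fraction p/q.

obs 1: x=5 → posterior Gamma(7, 10)
obs 2: x=6 → posterior Gamma(13, 11)
obs 3: x=1 → posterior Gamma(14, 12)
obs 4: x=0 → posterior Gamma(14, 13)
obs 5: x=6 → posterior Gamma(20, 14)

alpha=20, beta=14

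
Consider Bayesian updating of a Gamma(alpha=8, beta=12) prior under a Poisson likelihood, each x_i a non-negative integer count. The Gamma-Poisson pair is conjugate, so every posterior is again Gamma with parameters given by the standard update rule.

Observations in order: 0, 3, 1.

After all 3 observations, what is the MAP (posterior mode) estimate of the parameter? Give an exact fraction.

obs 1: x=0 → posterior Gamma(8, 13)
obs 2: x=3 → posterior Gamma(11, 14)
obs 3: x=1 → posterior Gamma(12, 15)

11/15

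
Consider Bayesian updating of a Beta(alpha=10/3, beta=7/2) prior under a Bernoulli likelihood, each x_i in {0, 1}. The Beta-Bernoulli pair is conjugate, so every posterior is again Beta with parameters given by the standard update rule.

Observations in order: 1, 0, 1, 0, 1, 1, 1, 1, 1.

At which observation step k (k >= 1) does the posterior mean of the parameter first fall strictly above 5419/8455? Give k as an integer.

obs 1: x=1 → posterior Beta(13/3, 7/2)
obs 2: x=0 → posterior Beta(13/3, 9/2)
obs 3: x=1 → posterior Beta(16/3, 9/2)
obs 4: x=0 → posterior Beta(16/3, 11/2)
obs 5: x=1 → posterior Beta(19/3, 11/2)
obs 6: x=1 → posterior Beta(22/3, 11/2)
obs 7: x=1 → posterior Beta(25/3, 11/2)
obs 8: x=1 → posterior Beta(28/3, 11/2)
obs 9: x=1 → posterior Beta(31/3, 11/2)

k = 9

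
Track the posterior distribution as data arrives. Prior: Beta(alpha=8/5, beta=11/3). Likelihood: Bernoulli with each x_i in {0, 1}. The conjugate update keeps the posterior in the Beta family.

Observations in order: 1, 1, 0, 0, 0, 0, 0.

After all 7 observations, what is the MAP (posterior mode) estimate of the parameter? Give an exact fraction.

39/154

obs 1: x=1 → posterior Beta(13/5, 11/3)
obs 2: x=1 → posterior Beta(18/5, 11/3)
obs 3: x=0 → posterior Beta(18/5, 14/3)
obs 4: x=0 → posterior Beta(18/5, 17/3)
obs 5: x=0 → posterior Beta(18/5, 20/3)
obs 6: x=0 → posterior Beta(18/5, 23/3)
obs 7: x=0 → posterior Beta(18/5, 26/3)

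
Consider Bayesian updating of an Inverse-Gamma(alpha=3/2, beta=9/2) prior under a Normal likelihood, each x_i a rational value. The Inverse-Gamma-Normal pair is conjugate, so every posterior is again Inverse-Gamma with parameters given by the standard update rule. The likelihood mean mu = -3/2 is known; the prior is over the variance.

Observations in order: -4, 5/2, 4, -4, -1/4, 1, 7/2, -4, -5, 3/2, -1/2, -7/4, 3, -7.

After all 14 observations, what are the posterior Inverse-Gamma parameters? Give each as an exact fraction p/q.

obs 1: x=-4 → posterior Inverse-Gamma(2, 61/8)
obs 2: x=5/2 → posterior Inverse-Gamma(5/2, 125/8)
obs 3: x=4 → posterior Inverse-Gamma(3, 123/4)
obs 4: x=-4 → posterior Inverse-Gamma(7/2, 271/8)
obs 5: x=-1/4 → posterior Inverse-Gamma(4, 1109/32)
obs 6: x=1 → posterior Inverse-Gamma(9/2, 1209/32)
obs 7: x=7/2 → posterior Inverse-Gamma(5, 1609/32)
obs 8: x=-4 → posterior Inverse-Gamma(11/2, 1709/32)
obs 9: x=-5 → posterior Inverse-Gamma(6, 1905/32)
obs 10: x=3/2 → posterior Inverse-Gamma(13/2, 2049/32)
obs 11: x=-1/2 → posterior Inverse-Gamma(7, 2065/32)
obs 12: x=-7/4 → posterior Inverse-Gamma(15/2, 1033/16)
obs 13: x=3 → posterior Inverse-Gamma(8, 1195/16)
obs 14: x=-7 → posterior Inverse-Gamma(17/2, 1437/16)

alpha=17/2, beta=1437/16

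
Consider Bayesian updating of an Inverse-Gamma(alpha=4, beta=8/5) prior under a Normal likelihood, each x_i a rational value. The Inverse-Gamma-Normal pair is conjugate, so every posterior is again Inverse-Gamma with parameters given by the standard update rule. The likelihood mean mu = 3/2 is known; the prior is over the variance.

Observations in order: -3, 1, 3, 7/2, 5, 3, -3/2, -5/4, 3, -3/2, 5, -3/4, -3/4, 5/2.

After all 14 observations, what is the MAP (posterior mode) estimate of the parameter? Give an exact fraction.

7651/1920

obs 1: x=-3 → posterior Inverse-Gamma(9/2, 469/40)
obs 2: x=1 → posterior Inverse-Gamma(5, 237/20)
obs 3: x=3 → posterior Inverse-Gamma(11/2, 519/40)
obs 4: x=7/2 → posterior Inverse-Gamma(6, 599/40)
obs 5: x=5 → posterior Inverse-Gamma(13/2, 211/10)
obs 6: x=3 → posterior Inverse-Gamma(7, 889/40)
obs 7: x=-3/2 → posterior Inverse-Gamma(15/2, 1069/40)
obs 8: x=-5/4 → posterior Inverse-Gamma(8, 4881/160)
obs 9: x=3 → posterior Inverse-Gamma(17/2, 5061/160)
obs 10: x=-3/2 → posterior Inverse-Gamma(9, 5781/160)
obs 11: x=5 → posterior Inverse-Gamma(19/2, 6761/160)
obs 12: x=-3/4 → posterior Inverse-Gamma(10, 3583/80)
obs 13: x=-3/4 → posterior Inverse-Gamma(21/2, 7571/160)
obs 14: x=5/2 → posterior Inverse-Gamma(11, 7651/160)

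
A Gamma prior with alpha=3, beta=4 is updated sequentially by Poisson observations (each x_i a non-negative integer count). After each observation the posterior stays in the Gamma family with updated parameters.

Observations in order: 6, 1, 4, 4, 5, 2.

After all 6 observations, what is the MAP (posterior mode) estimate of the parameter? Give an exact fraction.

obs 1: x=6 → posterior Gamma(9, 5)
obs 2: x=1 → posterior Gamma(10, 6)
obs 3: x=4 → posterior Gamma(14, 7)
obs 4: x=4 → posterior Gamma(18, 8)
obs 5: x=5 → posterior Gamma(23, 9)
obs 6: x=2 → posterior Gamma(25, 10)

12/5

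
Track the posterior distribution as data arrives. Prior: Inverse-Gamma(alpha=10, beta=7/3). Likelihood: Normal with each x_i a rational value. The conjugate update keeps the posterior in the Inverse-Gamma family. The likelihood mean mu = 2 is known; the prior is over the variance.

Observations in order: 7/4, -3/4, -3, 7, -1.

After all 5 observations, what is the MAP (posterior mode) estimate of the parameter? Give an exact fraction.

obs 1: x=7/4 → posterior Inverse-Gamma(21/2, 227/96)
obs 2: x=-3/4 → posterior Inverse-Gamma(11, 295/48)
obs 3: x=-3 → posterior Inverse-Gamma(23/2, 895/48)
obs 4: x=7 → posterior Inverse-Gamma(12, 1495/48)
obs 5: x=-1 → posterior Inverse-Gamma(25/2, 1711/48)

1711/648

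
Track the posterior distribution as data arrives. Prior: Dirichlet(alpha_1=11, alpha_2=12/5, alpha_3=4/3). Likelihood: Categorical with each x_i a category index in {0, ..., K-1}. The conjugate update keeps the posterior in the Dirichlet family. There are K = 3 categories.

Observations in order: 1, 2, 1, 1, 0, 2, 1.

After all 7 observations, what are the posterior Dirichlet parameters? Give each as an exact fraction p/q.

obs 1: x=1 → posterior Dirichlet(11, 17/5, 4/3)
obs 2: x=2 → posterior Dirichlet(11, 17/5, 7/3)
obs 3: x=1 → posterior Dirichlet(11, 22/5, 7/3)
obs 4: x=1 → posterior Dirichlet(11, 27/5, 7/3)
obs 5: x=0 → posterior Dirichlet(12, 27/5, 7/3)
obs 6: x=2 → posterior Dirichlet(12, 27/5, 10/3)
obs 7: x=1 → posterior Dirichlet(12, 32/5, 10/3)

alpha_1=12, alpha_2=32/5, alpha_3=10/3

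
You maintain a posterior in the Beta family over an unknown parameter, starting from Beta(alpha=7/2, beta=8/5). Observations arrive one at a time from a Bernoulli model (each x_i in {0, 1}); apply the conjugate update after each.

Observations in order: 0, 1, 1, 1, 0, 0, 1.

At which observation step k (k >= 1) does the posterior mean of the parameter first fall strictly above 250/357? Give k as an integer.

k = 4

obs 1: x=0 → posterior Beta(7/2, 13/5)
obs 2: x=1 → posterior Beta(9/2, 13/5)
obs 3: x=1 → posterior Beta(11/2, 13/5)
obs 4: x=1 → posterior Beta(13/2, 13/5)
obs 5: x=0 → posterior Beta(13/2, 18/5)
obs 6: x=0 → posterior Beta(13/2, 23/5)
obs 7: x=1 → posterior Beta(15/2, 23/5)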